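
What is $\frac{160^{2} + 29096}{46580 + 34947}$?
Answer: $\frac{54696}{81527} \approx 0.67089$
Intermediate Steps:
$\frac{160^{2} + 29096}{46580 + 34947} = \frac{25600 + 29096}{81527} = 54696 \cdot \frac{1}{81527} = \frac{54696}{81527}$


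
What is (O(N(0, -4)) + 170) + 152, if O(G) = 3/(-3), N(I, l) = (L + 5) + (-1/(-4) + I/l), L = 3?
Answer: 321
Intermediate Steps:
N(I, l) = 33/4 + I/l (N(I, l) = (3 + 5) + (-1/(-4) + I/l) = 8 + (-1*(-¼) + I/l) = 8 + (¼ + I/l) = 33/4 + I/l)
O(G) = -1 (O(G) = 3*(-⅓) = -1)
(O(N(0, -4)) + 170) + 152 = (-1 + 170) + 152 = 169 + 152 = 321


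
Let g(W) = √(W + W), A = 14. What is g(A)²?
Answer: 28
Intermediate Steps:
g(W) = √2*√W (g(W) = √(2*W) = √2*√W)
g(A)² = (√2*√14)² = (2*√7)² = 28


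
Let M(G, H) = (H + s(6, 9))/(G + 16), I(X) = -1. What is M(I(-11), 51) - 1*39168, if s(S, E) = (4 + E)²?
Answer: -117460/3 ≈ -39153.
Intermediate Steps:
M(G, H) = (169 + H)/(16 + G) (M(G, H) = (H + (4 + 9)²)/(G + 16) = (H + 13²)/(16 + G) = (H + 169)/(16 + G) = (169 + H)/(16 + G))
M(I(-11), 51) - 1*39168 = (169 + 51)/(16 - 1) - 1*39168 = 220/15 - 39168 = (1/15)*220 - 39168 = 44/3 - 39168 = -117460/3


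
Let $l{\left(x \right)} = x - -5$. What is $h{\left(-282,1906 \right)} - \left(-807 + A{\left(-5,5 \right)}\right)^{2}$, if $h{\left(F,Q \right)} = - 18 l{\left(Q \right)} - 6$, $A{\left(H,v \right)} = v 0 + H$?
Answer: $-693748$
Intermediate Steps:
$A{\left(H,v \right)} = H$ ($A{\left(H,v \right)} = 0 + H = H$)
$l{\left(x \right)} = 5 + x$ ($l{\left(x \right)} = x + 5 = 5 + x$)
$h{\left(F,Q \right)} = -96 - 18 Q$ ($h{\left(F,Q \right)} = - 18 \left(5 + Q\right) - 6 = \left(-90 - 18 Q\right) - 6 = -96 - 18 Q$)
$h{\left(-282,1906 \right)} - \left(-807 + A{\left(-5,5 \right)}\right)^{2} = \left(-96 - 34308\right) - \left(-807 - 5\right)^{2} = \left(-96 - 34308\right) - \left(-812\right)^{2} = -34404 - 659344 = -693748$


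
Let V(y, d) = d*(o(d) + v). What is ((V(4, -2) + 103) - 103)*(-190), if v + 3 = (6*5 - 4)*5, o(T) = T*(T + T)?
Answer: 51300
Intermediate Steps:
o(T) = 2*T² (o(T) = T*(2*T) = 2*T²)
v = 127 (v = -3 + (6*5 - 4)*5 = -3 + (30 - 4)*5 = -3 + 26*5 = -3 + 130 = 127)
V(y, d) = d*(127 + 2*d²) (V(y, d) = d*(2*d² + 127) = d*(127 + 2*d²))
((V(4, -2) + 103) - 103)*(-190) = ((-2*(127 + 2*(-2)²) + 103) - 103)*(-190) = ((-2*(127 + 2*4) + 103) - 103)*(-190) = ((-2*(127 + 8) + 103) - 103)*(-190) = ((-2*135 + 103) - 103)*(-190) = ((-270 + 103) - 103)*(-190) = (-167 - 103)*(-190) = -270*(-190) = 51300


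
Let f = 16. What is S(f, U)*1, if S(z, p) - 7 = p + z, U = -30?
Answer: -7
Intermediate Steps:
S(z, p) = 7 + p + z (S(z, p) = 7 + (p + z) = 7 + p + z)
S(f, U)*1 = (7 - 30 + 16)*1 = -7*1 = -7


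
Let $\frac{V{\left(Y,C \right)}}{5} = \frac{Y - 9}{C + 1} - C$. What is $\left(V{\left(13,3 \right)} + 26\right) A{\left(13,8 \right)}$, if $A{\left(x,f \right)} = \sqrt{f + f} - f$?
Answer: $-64$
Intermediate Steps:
$A{\left(x,f \right)} = - f + \sqrt{2} \sqrt{f}$ ($A{\left(x,f \right)} = \sqrt{2 f} - f = \sqrt{2} \sqrt{f} - f = - f + \sqrt{2} \sqrt{f}$)
$V{\left(Y,C \right)} = - 5 C + \frac{5 \left(-9 + Y\right)}{1 + C}$ ($V{\left(Y,C \right)} = 5 \left(\frac{Y - 9}{C + 1} - C\right) = 5 \left(\frac{-9 + Y}{1 + C} - C\right) = 5 \left(- C + \frac{-9 + Y}{1 + C}\right) = - 5 C + \frac{5 \left(-9 + Y\right)}{1 + C}$)
$\left(V{\left(13,3 \right)} + 26\right) A{\left(13,8 \right)} = \left(\frac{5 \left(-9 + 13 - 3 - 3^{2}\right)}{1 + 3} + 26\right) \left(\left(-1\right) 8 + \sqrt{2} \sqrt{8}\right) = \left(\frac{5 \left(-9 + 13 - 3 - 9\right)}{4} + 26\right) \left(-8 + \sqrt{2} \cdot 2 \sqrt{2}\right) = \left(5 \cdot \frac{1}{4} \left(-9 + 13 - 3 - 9\right) + 26\right) \left(-8 + 4\right) = \left(5 \cdot \frac{1}{4} \left(-8\right) + 26\right) \left(-4\right) = \left(-10 + 26\right) \left(-4\right) = 16 \left(-4\right) = -64$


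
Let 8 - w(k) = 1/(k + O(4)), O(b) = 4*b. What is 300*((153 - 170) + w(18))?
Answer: -46050/17 ≈ -2708.8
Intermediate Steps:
w(k) = 8 - 1/(16 + k) (w(k) = 8 - 1/(k + 4*4) = 8 - 1/(k + 16) = 8 - 1/(16 + k))
300*((153 - 170) + w(18)) = 300*((153 - 170) + (127 + 8*18)/(16 + 18)) = 300*(-17 + (127 + 144)/34) = 300*(-17 + (1/34)*271) = 300*(-17 + 271/34) = 300*(-307/34) = -46050/17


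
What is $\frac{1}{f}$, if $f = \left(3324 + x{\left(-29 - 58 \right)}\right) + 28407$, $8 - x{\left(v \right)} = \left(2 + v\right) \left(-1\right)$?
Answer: $\frac{1}{31654} \approx 3.1592 \cdot 10^{-5}$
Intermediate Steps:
$x{\left(v \right)} = 10 + v$ ($x{\left(v \right)} = 8 - \left(2 + v\right) \left(-1\right) = 8 - \left(-2 - v\right) = 8 + \left(2 + v\right) = 10 + v$)
$f = 31654$ ($f = \left(3324 + \left(10 - 87\right)\right) + 28407 = \left(3324 - 77\right) + 28407 = 3247 + 28407 = 31654$)
$\frac{1}{f} = \frac{1}{31654}$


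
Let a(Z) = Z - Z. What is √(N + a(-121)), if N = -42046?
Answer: I*√42046 ≈ 205.05*I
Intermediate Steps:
a(Z) = 0
√(N + a(-121)) = √(-42046 + 0) = √(-42046) = I*√42046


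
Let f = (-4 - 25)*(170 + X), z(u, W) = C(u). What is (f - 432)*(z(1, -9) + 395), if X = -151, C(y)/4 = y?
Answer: -392217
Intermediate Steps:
C(y) = 4*y
z(u, W) = 4*u
f = -551 (f = (-4 - 25)*(170 - 151) = -29*19 = -551)
(f - 432)*(z(1, -9) + 395) = (-551 - 432)*(4*1 + 395) = -983*(4 + 395) = -983*399 = -392217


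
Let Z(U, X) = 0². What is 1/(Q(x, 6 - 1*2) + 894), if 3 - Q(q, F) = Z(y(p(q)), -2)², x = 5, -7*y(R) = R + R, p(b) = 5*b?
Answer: 1/897 ≈ 0.0011148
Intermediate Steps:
y(R) = -2*R/7 (y(R) = -(R + R)/7 = -2*R/7)
Z(U, X) = 0
Q(q, F) = 3 (Q(q, F) = 3 - 1*0² = 3 - 1*0 = 3 + 0 = 3)
1/(Q(x, 6 - 1*2) + 894) = 1/(3 + 894) = 1/897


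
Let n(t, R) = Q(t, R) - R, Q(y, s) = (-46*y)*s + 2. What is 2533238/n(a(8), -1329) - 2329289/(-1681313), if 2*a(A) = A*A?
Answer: 8819026384385/3291370273747 ≈ 2.6794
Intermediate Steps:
Q(y, s) = 2 - 46*s*y (Q(y, s) = -46*s*y + 2 = 2 - 46*s*y)
a(A) = A²/2 (a(A) = (A*A)/2 = A²/2)
n(t, R) = 2 - R - 46*R*t (n(t, R) = (2 - 46*R*t) - R = 2 - R - 46*R*t)
2533238/n(a(8), -1329) - 2329289/(-1681313) = 2533238/(2 - 1*(-1329) - 46*(-1329)*(½)*8²) - 2329289/(-1681313) = 2533238/(2 + 1329 - 46*(-1329)*(½)*64) - 2329289*(-1/1681313) = 2533238/(2 + 1329 - 46*(-1329)*32) + 2329289/1681313 = 2533238/(2 + 1329 + 1956288) + 2329289/1681313 = 2533238/1957619 + 2329289/1681313 = 8819026384385/3291370273747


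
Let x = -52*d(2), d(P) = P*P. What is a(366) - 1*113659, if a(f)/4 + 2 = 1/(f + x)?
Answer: -8979691/79 ≈ -1.1367e+5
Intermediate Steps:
d(P) = P²
x = -208 (x = -52*2² = -52*4 = -208)
a(f) = -8 + 4/(-208 + f) (a(f) = -8 + 4/(f - 208) = -8 + 4/(-208 + f))
a(366) - 1*113659 = 4*(417 - 2*366)/(-208 + 366) - 1*113659 = 4*(417 - 732)/158 - 113659 = 4*(1/158)*(-315) - 113659 = -630/79 - 113659 = -8979691/79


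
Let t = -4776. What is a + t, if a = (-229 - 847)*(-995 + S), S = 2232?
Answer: -1335788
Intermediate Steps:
a = -1331012 (a = (-229 - 847)*(-995 + 2232) = -1076*1237 = -1331012)
a + t = -1331012 - 4776 = -1335788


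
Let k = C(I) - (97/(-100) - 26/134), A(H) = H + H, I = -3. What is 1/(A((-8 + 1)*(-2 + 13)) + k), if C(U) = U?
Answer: -6700/1044101 ≈ -0.0064170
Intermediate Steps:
A(H) = 2*H
k = -12301/6700 (k = -3 - (97/(-100) - 26/134) = -3 - (97*(-1/100) - 26*1/134) = -3 - (-97/100 - 13/67) = -3 - 1*(-7799/6700) = -3 + 7799/6700 = -12301/6700 ≈ -1.8360)
1/(A((-8 + 1)*(-2 + 13)) + k) = 1/(2*((-8 + 1)*(-2 + 13)) - 12301/6700) = 1/(2*(-7*11) - 12301/6700) = 1/(2*(-77) - 12301/6700) = 1/(-154 - 12301/6700) = 1/(-1044101/6700) = -6700/1044101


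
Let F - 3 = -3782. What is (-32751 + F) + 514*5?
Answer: -33960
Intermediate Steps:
F = -3779 (F = 3 - 3782 = -3779)
(-32751 + F) + 514*5 = (-32751 - 3779) + 514*5 = -36530 + 2570 = -33960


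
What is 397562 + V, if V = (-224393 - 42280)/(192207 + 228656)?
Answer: 167318869333/420863 ≈ 3.9756e+5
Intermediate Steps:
V = -266673/420863 ≈ -0.63363
397562 + V = 397562 - 266673/420863 = 167318869333/420863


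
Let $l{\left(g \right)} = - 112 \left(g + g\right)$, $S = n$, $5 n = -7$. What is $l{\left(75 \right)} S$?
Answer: $23520$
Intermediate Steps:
$n = - \frac{7}{5}$ ($n = \frac{1}{5} \left(-7\right) = - \frac{7}{5} \approx -1.4$)
$S = - \frac{7}{5} \approx -1.4$
$l{\left(g \right)} = - 224 g$ ($l{\left(g \right)} = - 112 \cdot 2 g = - 224 g$)
$l{\left(75 \right)} S = \left(-224\right) 75 \left(- \frac{7}{5}\right) = \left(-16800\right) \left(- \frac{7}{5}\right) = 23520$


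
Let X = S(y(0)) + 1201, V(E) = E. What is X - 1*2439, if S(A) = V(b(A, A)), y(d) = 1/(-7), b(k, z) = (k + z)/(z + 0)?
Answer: -1236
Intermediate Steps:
b(k, z) = (k + z)/z
y(d) = -1/7
S(A) = 2 (S(A) = (A + A)/A = (2*A)/A = 2)
X = 1203 (X = 2 + 1201 = 1203)
X - 1*2439 = 1203 - 1*2439 = 1203 - 2439 = -1236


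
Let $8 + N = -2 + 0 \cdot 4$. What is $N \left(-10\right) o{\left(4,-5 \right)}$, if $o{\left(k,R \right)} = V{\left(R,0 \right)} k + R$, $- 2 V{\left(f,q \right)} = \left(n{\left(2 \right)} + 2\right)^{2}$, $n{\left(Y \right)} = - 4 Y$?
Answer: $-7700$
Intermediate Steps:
$N = -10$ ($N = -8 + \left(-2 + 0 \cdot 4\right) = -8 + \left(-2 + 0\right) = -8 - 2 = -10$)
$V{\left(f,q \right)} = -18$ ($V{\left(f,q \right)} = - \frac{\left(\left(-4\right) 2 + 2\right)^{2}}{2} = - \frac{\left(-8 + 2\right)^{2}}{2} = - \frac{\left(-6\right)^{2}}{2} = \left(- \frac{1}{2}\right) 36 = -18$)
$o{\left(k,R \right)} = R - 18 k$ ($o{\left(k,R \right)} = - 18 k + R = R - 18 k$)
$N \left(-10\right) o{\left(4,-5 \right)} = \left(-10\right) \left(-10\right) \left(-5 - 72\right) = 100 \left(-5 - 72\right) = 100 \left(-77\right) = -7700$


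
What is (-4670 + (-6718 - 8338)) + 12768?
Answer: -6958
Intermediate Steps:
(-4670 + (-6718 - 8338)) + 12768 = (-4670 - 15056) + 12768 = -19726 + 12768 = -6958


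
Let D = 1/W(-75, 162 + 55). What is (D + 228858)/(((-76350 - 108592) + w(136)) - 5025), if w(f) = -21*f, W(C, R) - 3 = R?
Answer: -50348761/42421060 ≈ -1.1869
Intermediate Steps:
W(C, R) = 3 + R
D = 1/220 (D = 1/(3 + (162 + 55)) = 1/(3 + 217) = 1/220 ≈ 0.0045455)
(D + 228858)/(((-76350 - 108592) + w(136)) - 5025) = (1/220 + 228858)/(((-76350 - 108592) - 21*136) - 5025) = 50348761/(220*((-184942 - 2856) - 5025)) = 50348761/(220*(-187798 - 5025)) = (50348761/220)/(-192823) = (50348761/220)*(-1/192823) = -50348761/42421060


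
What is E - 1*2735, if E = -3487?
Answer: -6222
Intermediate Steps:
E - 1*2735 = -3487 - 1*2735 = -3487 - 2735 = -6222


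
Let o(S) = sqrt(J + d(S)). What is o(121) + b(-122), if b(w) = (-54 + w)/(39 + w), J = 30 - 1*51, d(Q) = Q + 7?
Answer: 176/83 + sqrt(107) ≈ 12.465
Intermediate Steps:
d(Q) = 7 + Q
J = -21 (J = 30 - 51 = -21)
o(S) = sqrt(-14 + S) (o(S) = sqrt(-21 + (7 + S)) = sqrt(-14 + S))
b(w) = (-54 + w)/(39 + w)
o(121) + b(-122) = sqrt(-14 + 121) + (-54 - 122)/(39 - 122) = sqrt(107) - 176/(-83) = sqrt(107) - 1/83*(-176) = sqrt(107) + 176/83 = 176/83 + sqrt(107)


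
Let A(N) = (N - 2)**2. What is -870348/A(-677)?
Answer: -870348/461041 ≈ -1.8878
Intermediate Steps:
A(N) = (-2 + N)**2
-870348/A(-677) = -870348/(-2 - 677)**2 = -870348/((-679)**2) = -870348/461041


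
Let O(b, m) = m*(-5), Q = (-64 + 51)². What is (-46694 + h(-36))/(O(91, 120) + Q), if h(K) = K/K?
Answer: 46693/431 ≈ 108.34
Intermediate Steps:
h(K) = 1
Q = 169 (Q = (-13)² = 169)
O(b, m) = -5*m
(-46694 + h(-36))/(O(91, 120) + Q) = (-46694 + 1)/(-5*120 + 169) = -46693/(-600 + 169) = -46693/(-431) = -46693*(-1/431) = 46693/431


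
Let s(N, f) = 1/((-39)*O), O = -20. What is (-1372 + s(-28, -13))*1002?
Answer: -178716553/130 ≈ -1.3747e+6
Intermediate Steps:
s(N, f) = 1/780 (s(N, f) = 1/(-39*(-20)) = -1/39*(-1/20) = 1/780)
(-1372 + s(-28, -13))*1002 = (-1372 + 1/780)*1002 = -1070159/780*1002 = -178716553/130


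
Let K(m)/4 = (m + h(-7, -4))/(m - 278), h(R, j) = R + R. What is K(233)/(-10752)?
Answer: 73/40320 ≈ 0.0018105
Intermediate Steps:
h(R, j) = 2*R
K(m) = 4*(-14 + m)/(-278 + m) (K(m) = 4*((m + 2*(-7))/(m - 278)) = 4*((m - 14)/(-278 + m)) = 4*((-14 + m)/(-278 + m)) = 4*(-14 + m)/(-278 + m))
K(233)/(-10752) = (4*(-14 + 233)/(-278 + 233))/(-10752) = (4*219/(-45))*(-1/10752) = (4*(-1/45)*219)*(-1/10752) = -292/15*(-1/10752) = 73/40320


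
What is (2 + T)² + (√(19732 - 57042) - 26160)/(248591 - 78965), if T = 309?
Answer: 2734395031/28271 + I*√37310/169626 ≈ 96721.0 + 0.0011387*I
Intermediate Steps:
(2 + T)² + (√(19732 - 57042) - 26160)/(248591 - 78965) = (2 + 309)² + (√(19732 - 57042) - 26160)/(248591 - 78965) = 311² + (√(-37310) - 26160)/169626 = 96721 + (I*√37310 - 26160)*(1/169626) = 96721 + (-26160 + I*√37310)*(1/169626) = 96721 + (-4360/28271 + I*√37310/169626) = 2734395031/28271 + I*√37310/169626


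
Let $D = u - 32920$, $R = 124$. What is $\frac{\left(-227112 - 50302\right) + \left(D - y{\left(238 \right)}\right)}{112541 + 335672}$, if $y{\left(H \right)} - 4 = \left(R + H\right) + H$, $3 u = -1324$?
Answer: $- \frac{934138}{1344639} \approx -0.69471$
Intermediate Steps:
$u = - \frac{1324}{3}$ ($u = \frac{1}{3} \left(-1324\right) = - \frac{1324}{3} \approx -441.33$)
$D = - \frac{100084}{3}$ ($D = - \frac{1324}{3} - 32920 = - \frac{100084}{3} \approx -33361.0$)
$y{\left(H \right)} = 128 + 2 H$ ($y{\left(H \right)} = 4 + \left(\left(124 + H\right) + H\right) = 4 + \left(124 + 2 H\right) = 128 + 2 H$)
$\frac{\left(-227112 - 50302\right) + \left(D - y{\left(238 \right)}\right)}{112541 + 335672} = \frac{\left(-227112 - 50302\right) - \left(\frac{100468}{3} + 476\right)}{112541 + 335672} = \frac{\left(-227112 - 50302\right) - \frac{101896}{3}}{448213} = \left(-277414 - \frac{101896}{3}\right) \frac{1}{448213} = \left(- \frac{934138}{3}\right) \frac{1}{448213} = - \frac{934138}{1344639}$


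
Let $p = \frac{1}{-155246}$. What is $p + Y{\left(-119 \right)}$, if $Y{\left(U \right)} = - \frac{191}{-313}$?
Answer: $\frac{29651673}{48591998} \approx 0.61022$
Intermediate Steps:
$p = - \frac{1}{155246} \approx -6.4414 \cdot 10^{-6}$
$Y{\left(U \right)} = \frac{191}{313}$ ($Y{\left(U \right)} = \left(-191\right) \left(- \frac{1}{313}\right) = \frac{191}{313}$)
$p + Y{\left(-119 \right)} = - \frac{1}{155246} + \frac{191}{313} = \frac{29651673}{48591998}$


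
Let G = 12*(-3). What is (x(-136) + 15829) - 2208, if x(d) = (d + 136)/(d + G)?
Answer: 13621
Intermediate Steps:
G = -36
x(d) = (136 + d)/(-36 + d) (x(d) = (d + 136)/(d - 36) = (136 + d)/(-36 + d))
(x(-136) + 15829) - 2208 = ((136 - 136)/(-36 - 136) + 15829) - 2208 = (0/(-172) + 15829) - 2208 = (-1/172*0 + 15829) - 2208 = (0 + 15829) - 2208 = 15829 - 2208 = 13621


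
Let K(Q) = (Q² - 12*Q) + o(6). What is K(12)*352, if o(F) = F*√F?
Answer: 2112*√6 ≈ 5173.3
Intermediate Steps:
o(F) = F^(3/2)
K(Q) = Q² - 12*Q + 6*√6 (K(Q) = (Q² - 12*Q) + 6^(3/2) = (Q² - 12*Q) + 6*√6 = Q² - 12*Q + 6*√6)
K(12)*352 = (12² - 12*12 + 6*√6)*352 = (144 - 144 + 6*√6)*352 = (6*√6)*352 = 2112*√6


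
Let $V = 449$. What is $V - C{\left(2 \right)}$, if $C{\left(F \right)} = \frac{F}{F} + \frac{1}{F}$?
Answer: $\frac{895}{2} \approx 447.5$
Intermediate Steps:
$C{\left(F \right)} = 1 + \frac{1}{F}$
$V - C{\left(2 \right)} = 449 - \frac{1 + 2}{2} = 449 - \frac{1}{2} \cdot 3 = 449 - \frac{3}{2} = \frac{895}{2}$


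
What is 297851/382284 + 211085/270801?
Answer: 17928085199/11502543276 ≈ 1.5586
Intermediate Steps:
297851/382284 + 211085/270801 = 17928085199/11502543276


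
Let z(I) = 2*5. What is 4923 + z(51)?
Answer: 4933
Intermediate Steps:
z(I) = 10
4923 + z(51) = 4923 + 10 = 4933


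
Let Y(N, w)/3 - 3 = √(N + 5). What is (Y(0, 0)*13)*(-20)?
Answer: -2340 - 780*√5 ≈ -4084.1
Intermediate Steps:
Y(N, w) = 9 + 3*√(5 + N) (Y(N, w) = 9 + 3*√(N + 5) = 9 + 3*√(5 + N))
(Y(0, 0)*13)*(-20) = ((9 + 3*√(5 + 0))*13)*(-20) = ((9 + 3*√5)*13)*(-20) = (117 + 39*√5)*(-20) = -2340 - 780*√5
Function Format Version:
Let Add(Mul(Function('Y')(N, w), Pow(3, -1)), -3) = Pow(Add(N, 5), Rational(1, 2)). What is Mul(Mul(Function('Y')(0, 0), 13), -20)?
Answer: Add(-2340, Mul(-780, Pow(5, Rational(1, 2)))) ≈ -4084.1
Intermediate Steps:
Function('Y')(N, w) = Add(9, Mul(3, Pow(Add(5, N), Rational(1, 2)))) (Function('Y')(N, w) = Add(9, Mul(3, Pow(Add(N, 5), Rational(1, 2)))) = Add(9, Mul(3, Pow(Add(5, N), Rational(1, 2)))))
Mul(Mul(Function('Y')(0, 0), 13), -20) = Mul(Mul(Add(9, Mul(3, Pow(Add(5, 0), Rational(1, 2)))), 13), -20) = Mul(Mul(Add(9, Mul(3, Pow(5, Rational(1, 2)))), 13), -20) = Mul(Add(117, Mul(39, Pow(5, Rational(1, 2)))), -20) = Add(-2340, Mul(-780, Pow(5, Rational(1, 2))))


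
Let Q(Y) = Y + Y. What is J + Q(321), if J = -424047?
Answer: -423405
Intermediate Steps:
Q(Y) = 2*Y
J + Q(321) = -424047 + 2*321 = -424047 + 642 = -423405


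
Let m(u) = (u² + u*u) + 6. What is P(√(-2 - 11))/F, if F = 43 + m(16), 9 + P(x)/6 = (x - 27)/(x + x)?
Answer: -1/11 + 27*I*√13/2431 ≈ -0.090909 + 0.040045*I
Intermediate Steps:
P(x) = -54 + 3*(-27 + x)/x (P(x) = -54 + 6*((x - 27)/(x + x)) = -54 + 6*((-27 + x)/((2*x))) = -54 + 6*((-27 + x)*(1/(2*x))) = -54 + 6*((-27 + x)/(2*x)) = -54 + 3*(-27 + x)/x)
m(u) = 6 + 2*u² (m(u) = (u² + u²) + 6 = 2*u² + 6 = 6 + 2*u²)
F = 561 (F = 43 + (6 + 2*16²) = 43 + (6 + 2*256) = 43 + (6 + 512) = 43 + 518 = 561)
P(√(-2 - 11))/F = (-51 - 81/√(-2 - 11))/561 = (-51 - 81*(-I*√13/13))*(1/561) = (-51 - (-81)*I*√13/13)*(1/561) = (-51 + 81*I*√13/13)*(1/561) = -1/11 + 27*I*√13/2431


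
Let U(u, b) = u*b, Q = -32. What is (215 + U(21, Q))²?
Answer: 208849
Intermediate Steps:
U(u, b) = b*u
(215 + U(21, Q))² = (215 - 32*21)² = (215 - 672)² = (-457)² = 208849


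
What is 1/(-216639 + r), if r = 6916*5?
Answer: -1/182059 ≈ -5.4927e-6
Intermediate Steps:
r = 34580
1/(-216639 + r) = 1/(-216639 + 34580) = 1/(-182059) = -1/182059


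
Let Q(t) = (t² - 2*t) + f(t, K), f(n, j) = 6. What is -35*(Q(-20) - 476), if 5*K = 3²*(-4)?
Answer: 1050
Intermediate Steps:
K = -36/5 (K = (3²*(-4))/5 = (9*(-4))/5 = (⅕)*(-36) = -36/5 ≈ -7.2000)
Q(t) = 6 + t² - 2*t (Q(t) = (t² - 2*t) + 6 = 6 + t² - 2*t)
-35*(Q(-20) - 476) = -35*((6 + (-20)² - 2*(-20)) - 476) = -35*((6 + 400 + 40) - 476) = -35*(446 - 476) = -35*(-30) = 1050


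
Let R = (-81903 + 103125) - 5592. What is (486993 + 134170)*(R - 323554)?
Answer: -191270995612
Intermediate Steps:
R = 15630 (R = 21222 - 5592 = 15630)
(486993 + 134170)*(R - 323554) = (486993 + 134170)*(15630 - 323554) = 621163*(-307924) = -191270995612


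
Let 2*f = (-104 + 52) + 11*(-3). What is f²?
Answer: 7225/4 ≈ 1806.3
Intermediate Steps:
f = -85/2 (f = ((-104 + 52) + 11*(-3))/2 = (-52 - 33)/2 = (½)*(-85) = -85/2 ≈ -42.500)
f² = (-85/2)² = 7225/4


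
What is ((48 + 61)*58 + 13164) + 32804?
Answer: 52290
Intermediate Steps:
((48 + 61)*58 + 13164) + 32804 = (109*58 + 13164) + 32804 = (6322 + 13164) + 32804 = 19486 + 32804 = 52290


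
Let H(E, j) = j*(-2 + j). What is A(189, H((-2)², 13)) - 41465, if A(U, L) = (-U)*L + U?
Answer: -68303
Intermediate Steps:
A(U, L) = U - L*U (A(U, L) = -L*U + U = U - L*U)
A(189, H((-2)², 13)) - 41465 = 189*(1 - 13*(-2 + 13)) - 41465 = 189*(1 - 13*11) - 41465 = 189*(1 - 1*143) - 41465 = 189*(1 - 143) - 41465 = 189*(-142) - 41465 = -26838 - 41465 = -68303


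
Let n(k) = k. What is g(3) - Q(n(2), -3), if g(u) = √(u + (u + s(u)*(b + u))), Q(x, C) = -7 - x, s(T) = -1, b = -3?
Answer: 9 + √6 ≈ 11.449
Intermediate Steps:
g(u) = √(3 + u) (g(u) = √(u + (u - (-3 + u))) = √(u + (u + (3 - u))) = √(u + 3) = √(3 + u))
g(3) - Q(n(2), -3) = √(3 + 3) - (-7 - 1*2) = √6 - (-7 - 2) = √6 - 1*(-9) = √6 + 9 = 9 + √6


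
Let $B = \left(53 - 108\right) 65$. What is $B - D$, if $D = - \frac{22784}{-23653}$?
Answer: $- \frac{84582259}{23653} \approx -3576.0$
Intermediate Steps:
$D = \frac{22784}{23653}$ ($D = - \frac{22784 \left(-1\right)}{23653} = \left(-1\right) \left(- \frac{22784}{23653}\right) = \frac{22784}{23653} \approx 0.96326$)
$B = -3575$ ($B = \left(-55\right) 65 = -3575$)
$B - D = -3575 - \frac{22784}{23653} = - \frac{84582259}{23653}$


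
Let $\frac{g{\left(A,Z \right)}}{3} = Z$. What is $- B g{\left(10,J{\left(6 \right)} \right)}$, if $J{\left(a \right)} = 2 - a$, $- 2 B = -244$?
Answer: $1464$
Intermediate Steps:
$B = 122$ ($B = \left(- \frac{1}{2}\right) \left(-244\right) = 122$)
$g{\left(A,Z \right)} = 3 Z$
$- B g{\left(10,J{\left(6 \right)} \right)} = \left(-1\right) 122 \cdot 3 \left(2 - 6\right) = - 122 \cdot 3 \left(2 - 6\right) = - 122 \cdot 3 \left(-4\right) = \left(-122\right) \left(-12\right) = 1464$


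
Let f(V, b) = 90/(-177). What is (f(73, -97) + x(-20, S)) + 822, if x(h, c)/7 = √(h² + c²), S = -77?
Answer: 48468/59 + 7*√6329 ≈ 1378.4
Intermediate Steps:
x(h, c) = 7*√(c² + h²) (x(h, c) = 7*√(h² + c²) = 7*√(c² + h²))
f(V, b) = -30/59 (f(V, b) = 90*(-1/177) = -30/59)
(f(73, -97) + x(-20, S)) + 822 = (-30/59 + 7*√((-77)² + (-20)²)) + 822 = (-30/59 + 7*√(5929 + 400)) + 822 = (-30/59 + 7*√6329) + 822 = 48468/59 + 7*√6329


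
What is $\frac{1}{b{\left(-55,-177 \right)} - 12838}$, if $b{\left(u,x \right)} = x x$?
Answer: $\frac{1}{18491} \approx 5.408 \cdot 10^{-5}$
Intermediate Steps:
$b{\left(u,x \right)} = x^{2}$
$\frac{1}{b{\left(-55,-177 \right)} - 12838} = \frac{1}{\left(-177\right)^{2} - 12838} = \frac{1}{31329 - 12838} = \frac{1}{18491}$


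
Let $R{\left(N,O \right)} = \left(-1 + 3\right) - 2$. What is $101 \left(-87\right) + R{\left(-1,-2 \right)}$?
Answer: $-8787$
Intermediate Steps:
$R{\left(N,O \right)} = 0$ ($R{\left(N,O \right)} = 2 - 2 = 0$)
$101 \left(-87\right) + R{\left(-1,-2 \right)} = 101 \left(-87\right) + 0 = -8787 + 0 = -8787$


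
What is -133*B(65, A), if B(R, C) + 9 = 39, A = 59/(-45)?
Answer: -3990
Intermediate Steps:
A = -59/45 (A = 59*(-1/45) = -59/45 ≈ -1.3111)
B(R, C) = 30 (B(R, C) = -9 + 39 = 30)
-133*B(65, A) = -133*30 = -3990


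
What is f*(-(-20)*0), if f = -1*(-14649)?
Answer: 0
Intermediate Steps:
f = 14649
f*(-(-20)*0) = 14649*(-(-20)*0) = 14649*(-4*0) = 14649*0 = 0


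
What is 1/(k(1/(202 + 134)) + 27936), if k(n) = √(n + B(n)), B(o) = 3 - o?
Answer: 9312/260140031 - √3/780420093 ≈ 3.5794e-5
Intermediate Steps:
k(n) = √3 (k(n) = √(n + (3 - n)) = √3)
1/(k(1/(202 + 134)) + 27936) = 1/(√3 + 27936) = 1/(27936 + √3)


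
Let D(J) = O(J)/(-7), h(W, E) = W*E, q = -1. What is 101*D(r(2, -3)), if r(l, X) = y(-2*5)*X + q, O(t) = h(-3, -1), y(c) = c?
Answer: -303/7 ≈ -43.286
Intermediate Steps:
h(W, E) = E*W
O(t) = 3 (O(t) = -1*(-3) = 3)
r(l, X) = -1 - 10*X (r(l, X) = (-2*5)*X - 1 = -10*X - 1 = -1 - 10*X)
D(J) = -3/7 (D(J) = 3/(-7) = 3*(-⅐) = -3/7)
101*D(r(2, -3)) = 101*(-3/7) = -303/7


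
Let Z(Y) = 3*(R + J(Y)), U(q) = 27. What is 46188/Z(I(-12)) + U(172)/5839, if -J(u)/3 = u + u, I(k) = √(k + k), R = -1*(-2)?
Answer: 44954481/1267063 + 46188*I*√6/217 ≈ 35.479 + 521.37*I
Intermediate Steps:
R = 2
I(k) = √2*√k (I(k) = √(2*k) = √2*√k)
J(u) = -6*u (J(u) = -3*(u + u) = -6*u)
Z(Y) = 6 - 18*Y (Z(Y) = 3*(2 - 6*Y) = 6 - 18*Y)
46188/Z(I(-12)) + U(172)/5839 = 46188/(6 - 18*√2*√(-12)) + 27/5839 = 46188/(6 - 18*√2*2*I*√3) + 27*(1/5839) = 46188/(6 - 36*I*√6) + 27/5839 = 27/5839 + 46188/(6 - 36*I*√6)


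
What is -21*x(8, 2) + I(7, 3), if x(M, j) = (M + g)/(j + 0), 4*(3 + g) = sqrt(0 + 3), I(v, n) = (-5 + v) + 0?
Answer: -101/2 - 21*sqrt(3)/8 ≈ -55.047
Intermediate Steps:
I(v, n) = -5 + v
g = -3 + sqrt(3)/4 (g = -3 + sqrt(0 + 3)/4 = -3 + sqrt(3)/4 ≈ -2.5670)
x(M, j) = (-3 + M + sqrt(3)/4)/j (x(M, j) = (M + (-3 + sqrt(3)/4))/(j + 0) = (-3 + M + sqrt(3)/4)/j)
-21*x(8, 2) + I(7, 3) = -21*(-3 + 8 + sqrt(3)/4)/2 + (-5 + 7) = -21*(5 + sqrt(3)/4)/2 + 2 = -21*(5/2 + sqrt(3)/8) + 2 = (-105/2 - 21*sqrt(3)/8) + 2 = -101/2 - 21*sqrt(3)/8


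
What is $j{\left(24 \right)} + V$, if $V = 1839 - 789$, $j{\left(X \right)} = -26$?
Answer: $1024$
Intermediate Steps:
$V = 1050$
$j{\left(24 \right)} + V = -26 + 1050 = 1024$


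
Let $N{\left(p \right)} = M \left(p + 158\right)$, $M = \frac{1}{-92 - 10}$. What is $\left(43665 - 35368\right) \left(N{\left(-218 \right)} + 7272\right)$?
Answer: $\frac{1025791298}{17} \approx 6.0341 \cdot 10^{7}$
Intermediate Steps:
$M = - \frac{1}{102}$ ($M = \frac{1}{-102} = - \frac{1}{102} \approx -0.0098039$)
$N{\left(p \right)} = - \frac{79}{51} - \frac{p}{102}$ ($N{\left(p \right)} = - \frac{p + 158}{102} = - \frac{158 + p}{102} = - \frac{79}{51} - \frac{p}{102}$)
$\left(43665 - 35368\right) \left(N{\left(-218 \right)} + 7272\right) = \left(43665 - 35368\right) \left(\left(- \frac{79}{51} - - \frac{109}{51}\right) + 7272\right) = 8297 \left(\left(- \frac{79}{51} + \frac{109}{51}\right) + 7272\right) = 8297 \left(\frac{10}{17} + 7272\right) = 8297 \cdot \frac{123634}{17} = \frac{1025791298}{17}$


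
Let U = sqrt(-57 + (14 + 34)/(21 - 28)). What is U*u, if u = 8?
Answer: 8*I*sqrt(3129)/7 ≈ 63.929*I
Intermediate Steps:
U = I*sqrt(3129)/7 (U = sqrt(-57 + 48/(-7)) = sqrt(-57 + 48*(-1/7)) = sqrt(-57 - 48/7) = sqrt(-447/7) = I*sqrt(3129)/7 ≈ 7.9911*I)
U*u = (I*sqrt(3129)/7)*8 = 8*I*sqrt(3129)/7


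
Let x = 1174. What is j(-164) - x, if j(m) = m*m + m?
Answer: 25558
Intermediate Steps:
j(m) = m + m² (j(m) = m² + m = m + m²)
j(-164) - x = -164*(1 - 164) - 1*1174 = -164*(-163) - 1174 = 26732 - 1174 = 25558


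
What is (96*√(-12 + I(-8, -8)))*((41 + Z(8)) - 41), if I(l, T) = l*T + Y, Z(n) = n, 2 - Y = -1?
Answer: 768*√55 ≈ 5695.6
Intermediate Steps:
Y = 3 (Y = 2 - 1*(-1) = 2 + 1 = 3)
I(l, T) = 3 + T*l (I(l, T) = l*T + 3 = T*l + 3 = 3 + T*l)
(96*√(-12 + I(-8, -8)))*((41 + Z(8)) - 41) = (96*√(-12 + (3 - 8*(-8))))*((41 + 8) - 41) = (96*√(-12 + (3 + 64)))*(49 - 41) = (96*√(-12 + 67))*8 = (96*√55)*8 = 768*√55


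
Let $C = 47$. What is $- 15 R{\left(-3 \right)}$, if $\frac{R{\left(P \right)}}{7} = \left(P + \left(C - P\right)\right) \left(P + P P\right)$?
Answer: $-29610$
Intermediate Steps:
$R{\left(P \right)} = 329 P + 329 P^{2}$ ($R{\left(P \right)} = 7 \left(P - \left(-47 + P\right)\right) \left(P + P P\right) = 7 \cdot 47 \left(P + P^{2}\right) = 7 \left(47 P + 47 P^{2}\right) = 329 P + 329 P^{2}$)
$- 15 R{\left(-3 \right)} = - 15 \cdot 329 \left(-3\right) \left(1 - 3\right) = - 15 \cdot 329 \left(-3\right) \left(-2\right) = \left(-15\right) 1974 = -29610$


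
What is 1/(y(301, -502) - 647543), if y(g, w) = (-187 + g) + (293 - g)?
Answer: -1/647437 ≈ -1.5446e-6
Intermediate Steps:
y(g, w) = 106
1/(y(301, -502) - 647543) = 1/(106 - 647543) = 1/(-647437) = -1/647437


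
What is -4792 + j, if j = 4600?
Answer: -192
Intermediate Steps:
-4792 + j = -4792 + 4600 = -192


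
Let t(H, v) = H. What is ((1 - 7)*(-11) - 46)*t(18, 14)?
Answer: 360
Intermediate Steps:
((1 - 7)*(-11) - 46)*t(18, 14) = ((1 - 7)*(-11) - 46)*18 = (-6*(-11) - 46)*18 = (66 - 46)*18 = 20*18 = 360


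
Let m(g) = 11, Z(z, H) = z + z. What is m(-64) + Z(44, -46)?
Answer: 99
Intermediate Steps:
Z(z, H) = 2*z
m(-64) + Z(44, -46) = 11 + 2*44 = 11 + 88 = 99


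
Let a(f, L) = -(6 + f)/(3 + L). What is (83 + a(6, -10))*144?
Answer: 85392/7 ≈ 12199.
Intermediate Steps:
a(f, L) = -(6 + f)/(3 + L)
(83 + a(6, -10))*144 = (83 + (-6 - 1*6)/(3 - 10))*144 = (83 + (-6 - 6)/(-7))*144 = (83 - 1/7*(-12))*144 = (83 + 12/7)*144 = (593/7)*144 = 85392/7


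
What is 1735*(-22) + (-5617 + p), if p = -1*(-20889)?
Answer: -22898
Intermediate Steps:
p = 20889
1735*(-22) + (-5617 + p) = 1735*(-22) + (-5617 + 20889) = -38170 + 15272 = -22898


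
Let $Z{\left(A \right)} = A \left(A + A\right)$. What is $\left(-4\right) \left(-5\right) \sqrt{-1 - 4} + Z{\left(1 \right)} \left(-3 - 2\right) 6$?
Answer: $-60 + 20 i \sqrt{5} \approx -60.0 + 44.721 i$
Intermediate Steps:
$Z{\left(A \right)} = 2 A^{2}$ ($Z{\left(A \right)} = A 2 A = 2 A^{2}$)
$\left(-4\right) \left(-5\right) \sqrt{-1 - 4} + Z{\left(1 \right)} \left(-3 - 2\right) 6 = \left(-4\right) \left(-5\right) \sqrt{-1 - 4} + 2 \cdot 1^{2} \left(-3 - 2\right) 6 = 20 \sqrt{-5} + 2 \cdot 1 \left(\left(-5\right) 6\right) = 20 i \sqrt{5} + 2 \left(-30\right) = 20 i \sqrt{5} - 60 = -60 + 20 i \sqrt{5}$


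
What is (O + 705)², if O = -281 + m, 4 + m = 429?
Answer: 720801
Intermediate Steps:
m = 425 (m = -4 + 429 = 425)
O = 144 (O = -281 + 425 = 144)
(O + 705)² = (144 + 705)² = 849² = 720801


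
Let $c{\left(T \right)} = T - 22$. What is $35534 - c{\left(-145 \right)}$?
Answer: $35701$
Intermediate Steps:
$c{\left(T \right)} = -22 + T$
$35534 - c{\left(-145 \right)} = 35534 - \left(-22 - 145\right) = 35534 - -167 = 35534 + 167 = 35701$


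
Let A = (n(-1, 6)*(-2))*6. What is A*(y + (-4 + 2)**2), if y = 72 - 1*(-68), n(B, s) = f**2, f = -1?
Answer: -1728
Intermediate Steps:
n(B, s) = 1 (n(B, s) = (-1)**2 = 1)
y = 140 (y = 72 + 68 = 140)
A = -12 (A = (1*(-2))*6 = -2*6 = -12)
A*(y + (-4 + 2)**2) = -12*(140 + (-4 + 2)**2) = -12*(140 + (-2)**2) = -12*(140 + 4) = -12*144 = -1728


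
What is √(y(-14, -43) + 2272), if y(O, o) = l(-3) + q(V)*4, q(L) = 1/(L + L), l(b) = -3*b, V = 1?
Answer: √2283 ≈ 47.781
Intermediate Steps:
q(L) = 1/(2*L)
y(O, o) = 11 (y(O, o) = -3*(-3) + ((½)/1)*4 = 9 + ((½)*1)*4 = 9 + (½)*4 = 9 + 2 = 11)
√(y(-14, -43) + 2272) = √(11 + 2272) = √2283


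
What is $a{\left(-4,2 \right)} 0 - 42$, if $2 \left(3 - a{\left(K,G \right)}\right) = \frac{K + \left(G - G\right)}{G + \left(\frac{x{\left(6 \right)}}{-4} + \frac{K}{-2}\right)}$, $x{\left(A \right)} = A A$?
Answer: $-42$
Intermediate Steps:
$x{\left(A \right)} = A^{2}$
$a{\left(K,G \right)} = 3 - \frac{K}{2 \left(-9 + G - \frac{K}{2}\right)}$ ($a{\left(K,G \right)} = 3 - \frac{\left(K + \left(G - G\right)\right) \frac{1}{G + \left(\frac{6^{2}}{-4} + \frac{K}{-2}\right)}}{2} = 3 - \frac{\left(K + 0\right) \frac{1}{G + \left(36 \left(- \frac{1}{4}\right) + K \left(- \frac{1}{2}\right)\right)}}{2} = 3 - \frac{K \frac{1}{G - \left(9 + \frac{K}{2}\right)}}{2} = 3 - \frac{K \frac{1}{-9 + G - \frac{K}{2}}}{2} = 3 - \frac{K}{2 \left(-9 + G - \frac{K}{2}\right)}$)
$a{\left(-4,2 \right)} 0 - 42 = \frac{2 \left(27 - 6 + 2 \left(-4\right)\right)}{18 - 4 - 4} \cdot 0 - 42 = \frac{2 \left(27 - 6 - 8\right)}{18 - 4 - 4} \cdot 0 - 42 = 2 \cdot \frac{1}{10} \cdot 13 \cdot 0 - 42 = \frac{13}{5} \cdot 0 - 42 = 0 - 42 = -42$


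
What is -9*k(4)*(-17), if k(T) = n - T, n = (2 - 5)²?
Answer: 765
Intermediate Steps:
n = 9 (n = (-3)² = 9)
k(T) = 9 - T
-9*k(4)*(-17) = -9*(9 - 1*4)*(-17) = -9*(9 - 4)*(-17) = -9*5*(-17) = -45*(-17) = 765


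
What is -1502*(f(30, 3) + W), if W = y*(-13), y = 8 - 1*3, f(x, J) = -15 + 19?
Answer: 91622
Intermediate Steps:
f(x, J) = 4
y = 5 (y = 8 - 3 = 5)
W = -65 (W = 5*(-13) = -65)
-1502*(f(30, 3) + W) = -1502*(4 - 65) = -1502*(-61) = 91622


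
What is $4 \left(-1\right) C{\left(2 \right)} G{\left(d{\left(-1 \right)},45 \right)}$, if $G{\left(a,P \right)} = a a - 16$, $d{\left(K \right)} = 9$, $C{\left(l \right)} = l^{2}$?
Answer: $-1040$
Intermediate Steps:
$G{\left(a,P \right)} = -16 + a^{2}$ ($G{\left(a,P \right)} = a^{2} - 16 = -16 + a^{2}$)
$4 \left(-1\right) C{\left(2 \right)} G{\left(d{\left(-1 \right)},45 \right)} = 4 \left(-1\right) 2^{2} \left(-16 + 9^{2}\right) = \left(-4\right) 4 \left(-16 + 81\right) = \left(-16\right) 65 = -1040$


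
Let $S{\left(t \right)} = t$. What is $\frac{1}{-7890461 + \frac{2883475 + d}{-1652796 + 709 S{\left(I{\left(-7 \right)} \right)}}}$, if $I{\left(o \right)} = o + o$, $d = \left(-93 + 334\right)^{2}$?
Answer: $- \frac{831361}{6559823018199} \approx -1.2674 \cdot 10^{-7}$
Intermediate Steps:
$d = 58081$ ($d = 241^{2} = 58081$)
$I{\left(o \right)} = 2 o$
$\frac{1}{-7890461 + \frac{2883475 + d}{-1652796 + 709 S{\left(I{\left(-7 \right)} \right)}}} = \frac{1}{-7890461 + \frac{2883475 + 58081}{-1652796 + 709 \cdot 2 \left(-7\right)}} = \frac{1}{-7890461 + \frac{2941556}{-1652796 + 709 \left(-14\right)}} = \frac{1}{-7890461 + \frac{2941556}{-1652796 - 9926}} = \frac{1}{-7890461 + \frac{2941556}{-1662722}} = \frac{1}{-7890461 + 2941556 \left(- \frac{1}{1662722}\right)} = \frac{1}{-7890461 - \frac{1470778}{831361}} = \frac{1}{- \frac{6559823018199}{831361}} = - \frac{831361}{6559823018199}$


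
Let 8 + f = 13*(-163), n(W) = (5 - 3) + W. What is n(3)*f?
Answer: -10635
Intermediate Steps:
n(W) = 2 + W
f = -2127 (f = -8 + 13*(-163) = -8 - 2119 = -2127)
n(3)*f = (2 + 3)*(-2127) = 5*(-2127) = -10635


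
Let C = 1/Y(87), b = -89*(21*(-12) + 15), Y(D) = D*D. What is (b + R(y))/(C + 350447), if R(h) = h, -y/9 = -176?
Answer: 171642213/2652533344 ≈ 0.064709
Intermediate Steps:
y = 1584 (y = -9*(-176) = 1584)
Y(D) = D²
b = 21093 (b = -89*(-252 + 15) = -89*(-237) = 21093)
C = 1/7569 (C = 1/(87²) = 1/7569 ≈ 0.00013212)
(b + R(y))/(C + 350447) = (21093 + 1584)/(1/7569 + 350447) = 22677/(2652533344/7569) = 22677*(7569/2652533344) = 171642213/2652533344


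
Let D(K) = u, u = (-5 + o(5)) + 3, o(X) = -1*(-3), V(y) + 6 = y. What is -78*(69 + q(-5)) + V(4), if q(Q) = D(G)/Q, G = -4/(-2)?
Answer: -26842/5 ≈ -5368.4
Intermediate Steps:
V(y) = -6 + y
o(X) = 3
G = 2 (G = -4*(-½) = 2)
u = 1 (u = (-5 + 3) + 3 = -2 + 3 = 1)
D(K) = 1
q(Q) = 1/Q
-78*(69 + q(-5)) + V(4) = -78*(69 + 1/(-5)) + (-6 + 4) = -78*(69 - ⅕) - 2 = -78*344/5 - 2 = -26832/5 - 2 = -26842/5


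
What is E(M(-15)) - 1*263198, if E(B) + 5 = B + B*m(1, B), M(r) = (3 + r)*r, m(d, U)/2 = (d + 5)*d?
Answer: -260863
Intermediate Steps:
m(d, U) = 2*d*(5 + d) (m(d, U) = 2*((d + 5)*d) = 2*((5 + d)*d) = 2*(d*(5 + d)) = 2*d*(5 + d))
M(r) = r*(3 + r)
E(B) = -5 + 13*B (E(B) = -5 + (B + B*(2*1*(5 + 1))) = -5 + (B + B*(2*1*6)) = -5 + (B + B*12) = -5 + (B + 12*B) = -5 + 13*B)
E(M(-15)) - 1*263198 = (-5 + 13*(-15*(3 - 15))) - 1*263198 = (-5 + 13*(-15*(-12))) - 263198 = (-5 + 13*180) - 263198 = (-5 + 2340) - 263198 = 2335 - 263198 = -260863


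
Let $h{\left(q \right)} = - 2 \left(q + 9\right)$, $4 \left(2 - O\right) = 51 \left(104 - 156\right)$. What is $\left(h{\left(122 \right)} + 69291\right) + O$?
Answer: $69694$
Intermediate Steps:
$O = 665$ ($O = 2 - \frac{51 \left(104 - 156\right)}{4} = 2 - \frac{51 \left(-52\right)}{4} = 2 - -663 = 2 + 663 = 665$)
$h{\left(q \right)} = -18 - 2 q$ ($h{\left(q \right)} = - 2 \left(9 + q\right) = -18 - 2 q$)
$\left(h{\left(122 \right)} + 69291\right) + O = \left(\left(-18 - 244\right) + 69291\right) + 665 = \left(-262 + 69291\right) + 665 = 69029 + 665 = 69694$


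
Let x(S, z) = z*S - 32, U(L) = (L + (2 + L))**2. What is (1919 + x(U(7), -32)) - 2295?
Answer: -8600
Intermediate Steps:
U(L) = (2 + 2*L)**2
x(S, z) = -32 + S*z (x(S, z) = S*z - 32 = -32 + S*z)
(1919 + x(U(7), -32)) - 2295 = (1919 + (-32 + (4*(1 + 7)**2)*(-32))) - 2295 = (1919 + (-32 + (4*8**2)*(-32))) - 2295 = (1919 + (-32 + (4*64)*(-32))) - 2295 = (1919 + (-32 + 256*(-32))) - 2295 = (1919 + (-32 - 8192)) - 2295 = (1919 - 8224) - 2295 = -6305 - 2295 = -8600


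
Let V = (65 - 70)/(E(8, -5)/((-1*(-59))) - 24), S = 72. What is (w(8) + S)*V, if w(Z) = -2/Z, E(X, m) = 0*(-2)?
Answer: 1435/96 ≈ 14.948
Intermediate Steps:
E(X, m) = 0
V = 5/24 (V = (65 - 70)/(0/((-1*(-59))) - 24) = -5/(0/59 - 24) = -5/(0*(1/59) - 24) = -5/(0 - 24) = -5/(-24) = -5*(-1/24) = 5/24 ≈ 0.20833)
(w(8) + S)*V = (-2/8 + 72)*(5/24) = (-2*⅛ + 72)*(5/24) = (-¼ + 72)*(5/24) = (287/4)*(5/24) = 1435/96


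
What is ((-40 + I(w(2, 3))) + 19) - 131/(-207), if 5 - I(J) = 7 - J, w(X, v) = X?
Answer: -4216/207 ≈ -20.367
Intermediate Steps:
I(J) = -2 + J (I(J) = 5 - (7 - J) = 5 + (-7 + J) = -2 + J)
((-40 + I(w(2, 3))) + 19) - 131/(-207) = ((-40 + (-2 + 2)) + 19) - 131/(-207) = ((-40 + 0) + 19) - 1/207*(-131) = (-40 + 19) + 131/207 = -21 + 131/207 = -4216/207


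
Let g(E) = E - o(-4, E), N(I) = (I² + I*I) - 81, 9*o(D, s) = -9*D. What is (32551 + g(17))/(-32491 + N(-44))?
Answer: -1163/1025 ≈ -1.1346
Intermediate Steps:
o(D, s) = -D (o(D, s) = (-9*D)/9 = -D)
N(I) = -81 + 2*I² (N(I) = (I² + I²) - 81 = 2*I² - 81 = -81 + 2*I²)
g(E) = -4 + E (g(E) = E - (-1)*(-4) = E - 1*4 = E - 4 = -4 + E)
(32551 + g(17))/(-32491 + N(-44)) = (32551 + (-4 + 17))/(-32491 + (-81 + 2*(-44)²)) = (32551 + 13)/(-32491 + (-81 + 2*1936)) = 32564/(-32491 + (-81 + 3872)) = 32564/(-32491 + 3791) = 32564/(-28700) = 32564*(-1/28700) = -1163/1025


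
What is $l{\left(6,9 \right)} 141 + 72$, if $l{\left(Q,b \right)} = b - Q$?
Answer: $495$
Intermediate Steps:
$l{\left(6,9 \right)} 141 + 72 = \left(9 - 6\right) 141 + 72 = 3 \cdot 141 + 72 = 423 + 72 = 495$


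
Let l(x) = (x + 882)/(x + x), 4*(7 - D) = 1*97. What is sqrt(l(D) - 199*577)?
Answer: I*sqrt(243018506)/46 ≈ 338.89*I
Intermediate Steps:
D = -69/4 (D = 7 - 97/4 = -69/4 ≈ -17.250)
l(x) = (882 + x)/(2*x) (l(x) = (882 + x)/((2*x)) = (882 + x)*(1/(2*x)) = (882 + x)/(2*x))
sqrt(l(D) - 199*577) = sqrt((882 - 69/4)/(2*(-69/4)) - 199*577) = sqrt((1/2)*(-4/69)*(3459/4) - 114823) = sqrt(-1153/46 - 114823) = sqrt(-5283011/46) = I*sqrt(243018506)/46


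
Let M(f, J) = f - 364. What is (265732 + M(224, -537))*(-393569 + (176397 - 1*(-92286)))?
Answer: -33168722512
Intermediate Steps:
M(f, J) = -364 + f
(265732 + M(224, -537))*(-393569 + (176397 - 1*(-92286))) = (265732 + (-364 + 224))*(-393569 + (176397 - 1*(-92286))) = (265732 - 140)*(-393569 + (176397 + 92286)) = 265592*(-393569 + 268683) = 265592*(-124886) = -33168722512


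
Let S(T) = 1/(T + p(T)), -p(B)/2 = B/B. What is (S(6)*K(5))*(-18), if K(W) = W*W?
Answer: -225/2 ≈ -112.50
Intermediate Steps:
p(B) = -2 (p(B) = -2*B/B = -2*1 = -2)
S(T) = 1/(-2 + T) (S(T) = 1/(T - 2) = 1/(-2 + T))
K(W) = W**2
(S(6)*K(5))*(-18) = (5**2/(-2 + 6))*(-18) = (25/4)*(-18) = -225/2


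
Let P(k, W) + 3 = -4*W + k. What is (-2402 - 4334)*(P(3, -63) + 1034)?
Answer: -8662496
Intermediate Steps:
P(k, W) = -3 + k - 4*W (P(k, W) = -3 + (-4*W + k) = -3 + (k - 4*W) = -3 + k - 4*W)
(-2402 - 4334)*(P(3, -63) + 1034) = (-2402 - 4334)*((-3 + 3 - 4*(-63)) + 1034) = -6736*((-3 + 3 + 252) + 1034) = -6736*(252 + 1034) = -6736*1286 = -8662496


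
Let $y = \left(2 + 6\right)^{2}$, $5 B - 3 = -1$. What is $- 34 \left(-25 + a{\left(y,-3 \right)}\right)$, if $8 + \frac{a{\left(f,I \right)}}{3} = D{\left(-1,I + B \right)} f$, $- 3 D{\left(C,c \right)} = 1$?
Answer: $3842$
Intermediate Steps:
$B = \frac{2}{5}$ ($B = \frac{3}{5} + \frac{1}{5} \left(-1\right) = \frac{3}{5} - \frac{1}{5} = \frac{2}{5} \approx 0.4$)
$D{\left(C,c \right)} = - \frac{1}{3}$ ($D{\left(C,c \right)} = \left(- \frac{1}{3}\right) 1 = - \frac{1}{3}$)
$y = 64$ ($y = 8^{2} = 64$)
$a{\left(f,I \right)} = -24 - f$ ($a{\left(f,I \right)} = -24 + 3 \left(- \frac{f}{3}\right) = -24 - f$)
$- 34 \left(-25 + a{\left(y,-3 \right)}\right) = - 34 \left(-25 - 88\right) = \left(-34\right) \left(-113\right) = 3842$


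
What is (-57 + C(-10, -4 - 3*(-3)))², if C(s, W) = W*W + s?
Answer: 1764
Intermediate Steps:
C(s, W) = s + W² (C(s, W) = W² + s = s + W²)
(-57 + C(-10, -4 - 3*(-3)))² = (-57 + (-10 + (-4 - 3*(-3))²))² = (-57 + (-10 + (-4 + 9)²))² = (-57 + (-10 + 5²))² = (-57 + (-10 + 25))² = (-57 + 15)² = (-42)² = 1764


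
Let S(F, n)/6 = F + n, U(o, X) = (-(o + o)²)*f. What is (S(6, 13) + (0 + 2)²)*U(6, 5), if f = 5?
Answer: -84960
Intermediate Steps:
U(o, X) = -20*o² (U(o, X) = -(o + o)²*5 = -(2*o)²*5 = -4*o²*5 = -20*o²)
S(F, n) = 6*F + 6*n (S(F, n) = 6*(F + n) = 6*F + 6*n)
(S(6, 13) + (0 + 2)²)*U(6, 5) = ((6*6 + 6*13) + (0 + 2)²)*(-20*6²) = ((36 + 78) + 2²)*(-20*36) = (114 + 4)*(-720) = 118*(-720) = -84960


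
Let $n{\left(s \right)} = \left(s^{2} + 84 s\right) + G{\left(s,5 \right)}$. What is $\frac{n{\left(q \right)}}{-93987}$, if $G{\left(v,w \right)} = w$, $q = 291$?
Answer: $- \frac{109130}{93987} \approx -1.1611$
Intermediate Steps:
$n{\left(s \right)} = 5 + s^{2} + 84 s$ ($n{\left(s \right)} = \left(s^{2} + 84 s\right) + 5 = 5 + s^{2} + 84 s$)
$\frac{n{\left(q \right)}}{-93987} = \frac{5 + 291^{2} + 84 \cdot 291}{-93987} = \left(5 + 84681 + 24444\right) \left(- \frac{1}{93987}\right) = 109130 \left(- \frac{1}{93987}\right) = - \frac{109130}{93987}$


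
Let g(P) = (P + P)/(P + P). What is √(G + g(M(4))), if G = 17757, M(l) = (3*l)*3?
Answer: √17758 ≈ 133.26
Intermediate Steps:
M(l) = 9*l
g(P) = 1 (g(P) = (2*P)/((2*P)) = (2*P)*(1/(2*P)) = 1)
√(G + g(M(4))) = √(17757 + 1) = √17758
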